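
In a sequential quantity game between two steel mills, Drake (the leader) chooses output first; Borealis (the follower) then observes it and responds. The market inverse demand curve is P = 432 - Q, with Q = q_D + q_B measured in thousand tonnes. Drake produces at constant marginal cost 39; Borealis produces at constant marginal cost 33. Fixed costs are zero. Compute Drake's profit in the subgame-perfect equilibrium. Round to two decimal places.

Solve by backward induction. Given q_D, the follower Borealis maximises π_B = (432 - q_D - q_B)q_B - 33q_B.
∂π_B/∂q_B = 399 - q_D - 2q_B = 0 gives the reaction function q_B = (399 - q_D)/2.
The leader anticipates this reaction. Substituting into P = 432 - Q gives P = 465/2 - (1/2)q_D, so π_D = (465/2 - (1/2)q_D)q_D - 39q_D.
The leader's first-order condition 387/2 - q_D = 0 yields q_D = 387/2.
Then q_B = (399 - 387/2)/2 = 411/4.
Price P = 432 - 1185/4 = 543/4.
Drake's profit: (543/4 - 39)·(387/2) = 18721.1250.

18721.13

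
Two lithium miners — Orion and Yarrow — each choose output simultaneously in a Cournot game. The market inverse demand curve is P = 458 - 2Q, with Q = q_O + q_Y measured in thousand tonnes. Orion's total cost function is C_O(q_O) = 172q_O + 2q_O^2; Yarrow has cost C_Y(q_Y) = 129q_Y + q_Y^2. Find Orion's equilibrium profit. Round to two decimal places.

Orion's profit: π_O = (458 - 2Q)q_O - (172q_O + 2q_O²). Setting ∂π_O/∂q_O = 0: 286 - 8q_O - 2(q_Y) = 0.
Yarrow's first-order condition: 329 - 6q_Y - 2(q_O) = 0.
Rearranging gives the reaction functions q_O = (286 - 2q_Y)/8 and q_Y = (329 - 2q_O)/6.
Solving the pair: q_O = 529/22, q_Y = 515/11.
Price P = 458 - 2·(1559/22) = 316.2727.
Orion's profit: 316.2727·(529/22) - 172·(529/22) - 2(529/22)² = 2312.7355.

2312.74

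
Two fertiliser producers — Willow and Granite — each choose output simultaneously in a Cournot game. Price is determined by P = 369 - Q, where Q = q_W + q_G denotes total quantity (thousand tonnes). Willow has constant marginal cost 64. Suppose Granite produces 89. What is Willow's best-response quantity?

With the rival's output fixed at 89, Willow's profit is π_W = (369 - 89 - q_W)q_W - (64q_W) = (280 - q_W)q_W - (64q_W).
∂π_W/∂q_W = 216 - 2q_W = 0, so q_W = 108.

108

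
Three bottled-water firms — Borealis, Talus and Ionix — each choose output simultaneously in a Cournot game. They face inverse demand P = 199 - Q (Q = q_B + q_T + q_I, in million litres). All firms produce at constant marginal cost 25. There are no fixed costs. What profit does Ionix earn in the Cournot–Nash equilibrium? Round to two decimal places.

A representative firm's profit is π_i = q_i(199 - Q) - 25q_i.
Setting ∂π_i/∂q_i = 0 with rivals' quantities fixed: 174 - 2q_i - Σ_{j≠i} q_j = 0.
With identical firms every q_j equals q_i, so Σ_{j≠i} q_j = 2q_i and 174 = 4q_i, giving q_i = 87/2.
Price P = 199 - 261/2 = 137/2.
Ionix's profit: (137/2 - 25)·(87/2) = 1892.2500.

1892.25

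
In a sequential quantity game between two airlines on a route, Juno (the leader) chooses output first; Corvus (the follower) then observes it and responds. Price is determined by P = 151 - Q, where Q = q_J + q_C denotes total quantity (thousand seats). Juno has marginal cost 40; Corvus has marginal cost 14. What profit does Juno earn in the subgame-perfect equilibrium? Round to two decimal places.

Solve by backward induction. Given q_J, the follower Corvus maximises π_C = (151 - q_J - q_C)q_C - 14q_C.
Follower FOC: 137 - q_J - 2q_C = 0, so q_C(q_J) = (137 - q_J)/2.
The leader anticipates this reaction. Substituting into P = 151 - Q gives P = 165/2 - (1/2)q_J, so π_J = (165/2 - (1/2)q_J)q_J - 40q_J.
Leader FOC: 85/2 - q_J = 0, so q_J = 85/2.
Then q_C = (137 - 85/2)/2 = 189/4.
Price P = 151 - 359/4 = 245/4.
Juno's profit: (245/4 - 40)·(85/2) = 903.1250.

903.13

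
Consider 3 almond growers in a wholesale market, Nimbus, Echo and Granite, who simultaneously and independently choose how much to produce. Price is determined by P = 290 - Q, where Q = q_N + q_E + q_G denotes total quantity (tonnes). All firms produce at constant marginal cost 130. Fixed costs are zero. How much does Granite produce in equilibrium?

A representative firm's profit is π_i = q_i(290 - Q) - 130q_i.
Setting ∂π_i/∂q_i = 0 with rivals' quantities fixed: 160 - 2q_i - Σ_{j≠i} q_j = 0.
By symmetry each firm produces the same amount; substituting Σ_{j≠i} q_j = 2q_i yields q_i = 160/4 = 40.

40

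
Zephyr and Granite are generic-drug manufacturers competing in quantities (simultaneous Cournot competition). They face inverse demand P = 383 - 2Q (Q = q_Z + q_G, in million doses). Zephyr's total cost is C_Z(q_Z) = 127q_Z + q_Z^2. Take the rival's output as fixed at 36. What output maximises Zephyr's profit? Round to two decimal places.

With the rival's output fixed at 36, Zephyr's profit is π_Z = (383 - 2·36 - 2q_Z)q_Z - (127q_Z + q_Z²) = (311 - 2q_Z)q_Z - (127q_Z + q_Z²).
∂π_Z/∂q_Z = 184 - 6q_Z = 0, so q_Z = 92/3.

30.67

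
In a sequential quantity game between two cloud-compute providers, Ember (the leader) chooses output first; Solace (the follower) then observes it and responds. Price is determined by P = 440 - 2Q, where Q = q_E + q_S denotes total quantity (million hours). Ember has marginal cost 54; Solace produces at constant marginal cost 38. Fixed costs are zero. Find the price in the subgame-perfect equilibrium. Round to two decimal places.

146.50

The follower Solace best-responds to any q_E: π_S = (440 - 2Q)q_S - 38q_S.
Follower FOC: 402 - 2q_E - 4q_S = 0, so q_S(q_E) = (402 - 2q_E)/4.
The leader anticipates this reaction. Substituting into P = 440 - 2Q gives P = 239 - q_E, so π_E = (239 - q_E)q_E - 54q_E.
Leader FOC: 185 - 2q_E = 0, so q_E = 185/2.
Then q_S = (402 - 2·(185/2))/4 = 217/4.
Total output Q = 587/4, so price P = 440 - 2·(587/4) = 293/2.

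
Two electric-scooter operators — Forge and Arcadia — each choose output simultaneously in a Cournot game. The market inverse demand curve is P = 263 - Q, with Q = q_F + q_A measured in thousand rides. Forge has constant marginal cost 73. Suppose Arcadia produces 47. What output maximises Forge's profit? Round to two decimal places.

71.50

With the rival's output fixed at 47, Forge's profit is π_F = (263 - 47 - q_F)q_F - (73q_F) = (216 - q_F)q_F - (73q_F).
∂π_F/∂q_F = 143 - 2q_F = 0, so q_F = 143/2.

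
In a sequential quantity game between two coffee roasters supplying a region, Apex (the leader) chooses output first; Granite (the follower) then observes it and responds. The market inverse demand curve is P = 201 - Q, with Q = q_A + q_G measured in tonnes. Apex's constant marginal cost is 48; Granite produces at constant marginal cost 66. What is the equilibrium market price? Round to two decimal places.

The follower Granite best-responds to any q_A: π_G = (201 - Q)q_G - 66q_G.
Follower FOC: 135 - q_A - 2q_G = 0, so q_G(q_A) = (135 - q_A)/2.
Apex substitutes q_G(q_A) into its own profit: π_A = q_A(201 - q_A - (135 - q_A)/2) - 48q_A = (267/2 - (1/2)q_A)q_A - 48q_A.
Leader FOC: 171/2 - q_A = 0, so q_A = 171/2.
Then q_G = (135 - 171/2)/2 = 99/4.
Total output Q = 441/4, so price P = 201 - 441/4 = 363/4.

90.75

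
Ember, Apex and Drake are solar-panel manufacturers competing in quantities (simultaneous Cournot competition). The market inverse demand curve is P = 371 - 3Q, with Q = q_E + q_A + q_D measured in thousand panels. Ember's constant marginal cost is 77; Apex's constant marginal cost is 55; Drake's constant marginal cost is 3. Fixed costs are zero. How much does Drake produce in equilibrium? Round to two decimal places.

41.17

Ember's profit: π_E = (371 - 3Q)q_E - (77q_E). Setting ∂π_E/∂q_E = 0: 294 - 6q_E - 3(q_A + q_D) = 0.
Apex's profit: π_A = (371 - 3Q)q_A - (55q_A). Setting ∂π_A/∂q_A = 0: 316 - 6q_A - 3(q_E + q_D) = 0.
Drake's profit: π_D = (371 - 3Q)q_D - (3q_D). Setting ∂π_D/∂q_D = 0: 368 - 6q_D - 3(q_E + q_A) = 0.
Summing all 3 equations gives 978 − 12Q = 0, hence Q = 163/2.
Back-substituting: q_E = (294 − 489/2)/3 = 33/2, q_A = (316 − 489/2)/3 = 143/6, q_D = (368 − 489/2)/3 = 247/6.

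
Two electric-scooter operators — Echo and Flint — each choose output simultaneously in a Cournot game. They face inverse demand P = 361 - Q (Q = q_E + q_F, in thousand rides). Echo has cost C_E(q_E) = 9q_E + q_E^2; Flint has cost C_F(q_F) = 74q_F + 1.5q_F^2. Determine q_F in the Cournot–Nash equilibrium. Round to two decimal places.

41.89

Echo's profit: π_E = (361 - Q)q_E - (9q_E + q_E²). Setting ∂π_E/∂q_E = 0: 352 - 4q_E - (q_F) = 0.
Flint's profit: π_F = (361 - Q)q_F - (74q_F + (3/2)q_F²). Setting ∂π_F/∂q_F = 0: 287 - 5q_F - (q_E) = 0.
Best responses: q_E = (352 - q_F)/4, q_F = (287 - q_E)/5.
Solving the pair: q_E = 1473/19, q_F = 796/19.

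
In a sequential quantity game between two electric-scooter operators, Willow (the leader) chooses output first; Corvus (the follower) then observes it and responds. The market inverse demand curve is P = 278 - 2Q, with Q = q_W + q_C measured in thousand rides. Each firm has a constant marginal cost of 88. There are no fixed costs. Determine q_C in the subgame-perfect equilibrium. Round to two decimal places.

The follower Corvus best-responds to any q_W: π_C = (278 - 2Q)q_C - 88q_C.
Setting the follower's marginal profit to zero, 190 - 2q_W - 4q_C = 0, i.e. q_C = (190 - 2q_W)/4.
The leader anticipates this reaction. Substituting into P = 278 - 2Q gives P = 183 - q_W, so π_W = (183 - q_W)q_W - 88q_W.
Maximising: ∂π_W/∂q_W = 95 - 2q_W = 0, giving q_W = 95/2.
Then q_C = (190 - 2·(95/2))/4 = 95/4.

23.75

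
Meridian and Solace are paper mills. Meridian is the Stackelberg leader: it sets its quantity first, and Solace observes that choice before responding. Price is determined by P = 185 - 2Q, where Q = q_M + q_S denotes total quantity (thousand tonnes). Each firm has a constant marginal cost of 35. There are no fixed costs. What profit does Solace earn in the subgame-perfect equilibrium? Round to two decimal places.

703.13

The follower Solace best-responds to any q_M: π_S = (185 - 2Q)q_S - 35q_S.
Follower FOC: 150 - 2q_M - 4q_S = 0, so q_S(q_M) = (150 - 2q_M)/4.
The leader anticipates this reaction. Substituting into P = 185 - 2Q gives P = 110 - q_M, so π_M = (110 - q_M)q_M - 35q_M.
Leader FOC: 75 - 2q_M = 0, so q_M = 75/2.
Then q_S = (150 - 2·(75/2))/4 = 75/4.
Price P = 185 - 2·(225/4) = 145/2.
Solace's profit: (145/2 - 35)·(75/4) = 703.1250.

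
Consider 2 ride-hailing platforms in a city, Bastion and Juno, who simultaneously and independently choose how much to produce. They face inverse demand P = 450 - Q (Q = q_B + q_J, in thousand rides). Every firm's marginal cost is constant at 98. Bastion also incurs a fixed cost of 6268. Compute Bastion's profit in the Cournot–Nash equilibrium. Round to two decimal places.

7499.11

A representative firm's profit is π_i = q_i(450 - Q) - 98q_i.
Setting ∂π_i/∂q_i = 0 with rivals' quantities fixed: 352 - 2q_i - q_j = 0.
By symmetry each firm produces the same amount; substituting q_j = q_i yields q_i = 352/3.
Price P = 450 - 704/3 = 646/3.
Bastion's profit: (646/3 - 98)·(352/3) - 6268 = 7499.1111.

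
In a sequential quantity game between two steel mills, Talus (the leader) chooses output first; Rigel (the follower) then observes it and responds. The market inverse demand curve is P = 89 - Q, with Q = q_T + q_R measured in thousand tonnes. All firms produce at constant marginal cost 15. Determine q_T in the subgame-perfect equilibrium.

37

The follower Rigel best-responds to any q_T: π_R = (89 - Q)q_R - 15q_R.
Follower FOC: 74 - q_T - 2q_R = 0, so q_R(q_T) = (74 - q_T)/2.
Talus substitutes q_R(q_T) into its own profit: π_T = q_T(89 - q_T - (74 - q_T)/2) - 15q_T = (52 - (1/2)q_T)q_T - 15q_T.
Leader FOC: 37 - q_T = 0, so q_T = 37.
Then q_R = (74 - 37)/2 = 37/2.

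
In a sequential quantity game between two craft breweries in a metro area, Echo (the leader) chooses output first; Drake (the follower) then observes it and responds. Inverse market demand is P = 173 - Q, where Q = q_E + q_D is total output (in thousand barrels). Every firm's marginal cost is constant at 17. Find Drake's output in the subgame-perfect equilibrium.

39

Solve by backward induction. Given q_E, the follower Drake maximises π_D = (173 - q_E - q_D)q_D - 17q_D.
Setting the follower's marginal profit to zero, 156 - q_E - 2q_D = 0, i.e. q_D = (156 - q_E)/2.
Echo substitutes q_D(q_E) into its own profit: π_E = q_E(173 - q_E - (156 - q_E)/2) - 17q_E = (95 - (1/2)q_E)q_E - 17q_E.
Leader FOC: 78 - q_E = 0, so q_E = 78.
Then q_D = (156 - 78)/2 = 39.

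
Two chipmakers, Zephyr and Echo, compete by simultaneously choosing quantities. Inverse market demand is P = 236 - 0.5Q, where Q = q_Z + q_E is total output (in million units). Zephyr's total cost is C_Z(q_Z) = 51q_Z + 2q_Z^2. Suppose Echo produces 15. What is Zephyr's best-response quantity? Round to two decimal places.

35.50

With the rival's output fixed at 15, Zephyr's profit is π_Z = (236 - (1/2)·15 - (1/2)q_Z)q_Z - (51q_Z + 2q_Z²) = (457/2 - (1/2)q_Z)q_Z - (51q_Z + 2q_Z²).
∂π_Z/∂q_Z = 355/2 - 5q_Z = 0, so q_Z = 71/2.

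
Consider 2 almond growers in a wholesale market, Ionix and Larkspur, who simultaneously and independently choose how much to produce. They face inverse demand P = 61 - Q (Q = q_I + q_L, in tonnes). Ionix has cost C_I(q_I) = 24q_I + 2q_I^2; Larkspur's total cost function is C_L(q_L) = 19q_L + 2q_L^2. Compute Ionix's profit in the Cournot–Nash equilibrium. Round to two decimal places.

Ionix's profit: π_I = (61 - Q)q_I - (24q_I + 2q_I²). Setting ∂π_I/∂q_I = 0: 37 - 6q_I - (q_L) = 0.
Larkspur's profit: π_L = (61 - Q)q_L - (19q_L + 2q_L²). Setting ∂π_L/∂q_L = 0: 42 - 6q_L - (q_I) = 0.
Rearranging gives the reaction functions q_I = (37 - q_L)/6 and q_L = (42 - q_I)/6.
Substituting one into the other gives q_I = 36/7 and q_L = 43/7.
Price P = 61 - 79/7 = 348/7.
Ionix's profit: (348/7)·(36/7) - 24·(36/7) - 2(36/7)² = 79.3469.

79.35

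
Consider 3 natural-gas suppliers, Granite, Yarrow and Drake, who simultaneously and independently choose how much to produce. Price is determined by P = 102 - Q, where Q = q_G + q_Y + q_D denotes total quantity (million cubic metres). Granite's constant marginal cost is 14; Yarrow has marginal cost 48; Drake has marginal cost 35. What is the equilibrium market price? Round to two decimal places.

Granite's profit: π_G = (102 - Q)q_G - (14q_G). Setting ∂π_G/∂q_G = 0: 88 - 2q_G - (q_Y + q_D) = 0.
Yarrow's first-order condition: 54 - 2q_Y - (q_G + q_D) = 0.
Drake's profit: π_D = (102 - Q)q_D - (35q_D). Setting ∂π_D/∂q_D = 0: 67 - 2q_D - (q_G + q_Y) = 0.
Adding the 3 first-order conditions: 209 − 4Q = 0, so Q = 209/4.
Back-substituting: q_G = (88 − 209/4) = 143/4, q_Y = (54 − 209/4) = 7/4, q_D = (67 − 209/4) = 59/4.
Total output Q = 209/4, so price P = 102 - 209/4 = 199/4.

49.75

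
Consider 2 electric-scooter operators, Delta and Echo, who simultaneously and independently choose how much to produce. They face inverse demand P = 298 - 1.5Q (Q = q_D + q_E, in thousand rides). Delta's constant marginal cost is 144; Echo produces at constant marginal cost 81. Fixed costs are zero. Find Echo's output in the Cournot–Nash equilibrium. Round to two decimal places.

Delta's profit: π_D = (298 - 1.5Q)q_D - (144q_D). Setting ∂π_D/∂q_D = 0: 154 - 3q_D - (3/2)(q_E) = 0.
Echo's first-order condition: 217 - 3q_E - (3/2)(q_D) = 0.
Rearranging gives the reaction functions q_D = (154 - (3/2)q_E)/3 and q_E = (217 - (3/2)q_D)/3.
Substituting one into the other gives q_D = 182/9 and q_E = 560/9.

62.22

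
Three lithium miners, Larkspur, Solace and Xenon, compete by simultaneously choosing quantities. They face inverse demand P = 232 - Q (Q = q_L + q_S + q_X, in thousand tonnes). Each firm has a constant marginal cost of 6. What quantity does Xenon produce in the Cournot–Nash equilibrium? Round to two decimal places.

56.50

Each firm earns π_i = (232 - Q)q_i - 6q_i.
Setting ∂π_i/∂q_i = 0 with rivals' quantities fixed: 226 - 2q_i - Σ_{j≠i} q_j = 0.
With identical firms every q_j equals q_i, so Σ_{j≠i} q_j = 2q_i and 226 = 4q_i, giving q_i = 113/2.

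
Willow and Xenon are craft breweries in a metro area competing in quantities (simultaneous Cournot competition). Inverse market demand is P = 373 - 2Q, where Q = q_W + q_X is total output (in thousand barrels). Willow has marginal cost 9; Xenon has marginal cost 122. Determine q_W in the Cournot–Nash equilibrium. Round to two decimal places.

79.50

Willow's profit: π_W = (373 - 2Q)q_W - (9q_W). Setting ∂π_W/∂q_W = 0: 364 - 4q_W - 2(q_X) = 0.
Xenon's first-order condition: 251 - 4q_X - 2(q_W) = 0.
Best responses: q_W = (364 - 2q_X)/4, q_X = (251 - 2q_W)/4.
Substituting one into the other gives q_W = 159/2 and q_X = 23.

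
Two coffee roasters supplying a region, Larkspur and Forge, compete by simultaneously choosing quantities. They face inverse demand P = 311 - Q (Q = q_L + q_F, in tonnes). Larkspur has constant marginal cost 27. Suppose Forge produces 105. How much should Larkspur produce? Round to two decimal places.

With the rival's output fixed at 105, Larkspur's profit is π_L = (311 - 105 - q_L)q_L - (27q_L) = (206 - q_L)q_L - (27q_L).
∂π_L/∂q_L = 179 - 2q_L = 0, so q_L = 179/2.

89.50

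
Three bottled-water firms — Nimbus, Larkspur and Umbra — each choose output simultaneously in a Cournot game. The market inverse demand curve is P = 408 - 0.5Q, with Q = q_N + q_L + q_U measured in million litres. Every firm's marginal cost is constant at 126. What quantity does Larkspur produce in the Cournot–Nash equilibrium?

141

A representative firm's profit is π_i = q_i(408 - 0.5Q) - 126q_i.
Setting ∂π_i/∂q_i = 0 with rivals' quantities fixed: 282 - q_i - (1/2)·Σ_{j≠i} q_j = 0.
With identical firms every q_j equals q_i, so Σ_{j≠i} q_j = 2q_i and 282 = 2q_i, giving q_i = 141.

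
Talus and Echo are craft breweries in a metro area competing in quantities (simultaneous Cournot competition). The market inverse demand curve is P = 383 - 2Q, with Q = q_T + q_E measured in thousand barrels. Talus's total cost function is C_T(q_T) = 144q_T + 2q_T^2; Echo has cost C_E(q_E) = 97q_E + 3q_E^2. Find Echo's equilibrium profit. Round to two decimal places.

2835.96

Talus's profit: π_T = (383 - 2Q)q_T - (144q_T + 2q_T²). Setting ∂π_T/∂q_T = 0: 239 - 8q_T - 2(q_E) = 0.
Echo's profit: π_E = (383 - 2Q)q_E - (97q_E + 3q_E²). Setting ∂π_E/∂q_E = 0: 286 - 10q_E - 2(q_T) = 0.
Rearranging gives the reaction functions q_T = (239 - 2q_E)/8 and q_E = (286 - 2q_T)/10.
Solving the pair: q_T = 909/38, q_E = 905/38.
Price P = 383 - 2·(907/19) = 287.5263.
Echo's profit: 287.5263·(905/38) - 97·(905/38) - 3(905/38)² = 2835.9591.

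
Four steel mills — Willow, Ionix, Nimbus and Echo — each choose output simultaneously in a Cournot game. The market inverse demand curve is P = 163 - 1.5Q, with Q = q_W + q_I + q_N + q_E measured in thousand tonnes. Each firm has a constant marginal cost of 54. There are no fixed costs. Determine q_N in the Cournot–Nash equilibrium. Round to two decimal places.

14.53

Each firm earns π_i = (163 - 1.5Q)q_i - 54q_i.
First-order condition (treating rivals' output as given): 109 - 3q_i - (3/2)·Σ_{j≠i} q_j = 0.
By symmetry each firm produces the same amount; substituting Σ_{j≠i} q_j = 3q_i yields q_i = 109/(15/2) = 218/15.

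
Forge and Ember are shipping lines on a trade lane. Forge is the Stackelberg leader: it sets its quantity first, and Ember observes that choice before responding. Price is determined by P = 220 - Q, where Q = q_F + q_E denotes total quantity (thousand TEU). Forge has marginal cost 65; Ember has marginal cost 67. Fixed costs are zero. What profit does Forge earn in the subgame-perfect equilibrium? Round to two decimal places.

Solve by backward induction. Given q_F, the follower Ember maximises π_E = (220 - q_F - q_E)q_E - 67q_E.
∂π_E/∂q_E = 153 - q_F - 2q_E = 0 gives the reaction function q_E = (153 - q_F)/2.
Forge substitutes q_E(q_F) into its own profit: π_F = q_F(220 - q_F - (153 - q_F)/2) - 65q_F = (287/2 - (1/2)q_F)q_F - 65q_F.
The leader's first-order condition 157/2 - q_F = 0 yields q_F = 157/2.
Then q_E = (153 - 157/2)/2 = 149/4.
Price P = 220 - 463/4 = 417/4.
Forge's profit: (417/4 - 65)·(157/2) = 3081.1250.

3081.13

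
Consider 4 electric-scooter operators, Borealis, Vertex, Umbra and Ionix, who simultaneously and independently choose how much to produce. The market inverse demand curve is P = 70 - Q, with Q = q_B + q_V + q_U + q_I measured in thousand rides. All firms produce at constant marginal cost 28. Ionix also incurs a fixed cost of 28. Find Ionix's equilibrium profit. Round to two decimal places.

A representative firm's profit is π_i = q_i(70 - Q) - 28q_i.
Setting ∂π_i/∂q_i = 0 with rivals' quantities fixed: 42 - 2q_i - Σ_{j≠i} q_j = 0.
With identical firms every q_j equals q_i, so Σ_{j≠i} q_j = 3q_i and 42 = 5q_i, giving q_i = 42/5.
Price P = 70 - 168/5 = 182/5.
Ionix's profit: (182/5 - 28)·(42/5) - 28 = 1064/25.

42.56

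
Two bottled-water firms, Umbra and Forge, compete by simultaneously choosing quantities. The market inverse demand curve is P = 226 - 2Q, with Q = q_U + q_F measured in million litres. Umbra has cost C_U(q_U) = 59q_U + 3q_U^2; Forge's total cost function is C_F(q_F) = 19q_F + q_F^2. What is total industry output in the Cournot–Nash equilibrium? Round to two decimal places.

41.50

Umbra's profit: π_U = (226 - 2Q)q_U - (59q_U + 3q_U²). Setting ∂π_U/∂q_U = 0: 167 - 10q_U - 2(q_F) = 0.
Forge's first-order condition: 207 - 6q_F - 2(q_U) = 0.
So q_U = (167 - 2q_F)/10 and q_F = (207 - 2q_U)/6.
Substituting one into the other gives q_U = 21/2 and q_F = 31.
Total output Q = 21/2 + 31 = 83/2.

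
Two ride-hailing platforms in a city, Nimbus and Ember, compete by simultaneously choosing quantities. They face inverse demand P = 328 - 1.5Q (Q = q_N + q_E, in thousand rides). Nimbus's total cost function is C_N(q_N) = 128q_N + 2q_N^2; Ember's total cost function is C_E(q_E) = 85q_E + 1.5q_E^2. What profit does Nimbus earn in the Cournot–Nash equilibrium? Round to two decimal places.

1546.27

Nimbus's profit: π_N = (328 - 1.5Q)q_N - (128q_N + 2q_N²). Setting ∂π_N/∂q_N = 0: 200 - 7q_N - (3/2)(q_E) = 0.
Ember's first-order condition: 243 - 6q_E - (3/2)(q_N) = 0.
Best responses: q_N = (200 - (3/2)q_E)/7, q_E = (243 - (3/2)q_N)/6.
Solving the pair: q_N = 1114/53, q_E = 1868/53.
Price P = 328 - (3/2)·56.2642 = 243.6038.
Nimbus's profit: 243.6038·(1114/53) - 128·(1114/53) - 2(1114/53)² = 1546.2748.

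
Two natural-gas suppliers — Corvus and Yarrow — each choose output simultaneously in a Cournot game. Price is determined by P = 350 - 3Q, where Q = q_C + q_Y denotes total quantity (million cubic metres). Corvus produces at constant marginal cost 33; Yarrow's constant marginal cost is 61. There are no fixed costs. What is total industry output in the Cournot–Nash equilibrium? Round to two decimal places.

67.33

Corvus's profit: π_C = (350 - 3Q)q_C - (33q_C). Setting ∂π_C/∂q_C = 0: 317 - 6q_C - 3(q_Y) = 0.
Yarrow's profit: π_Y = (350 - 3Q)q_Y - (61q_Y). Setting ∂π_Y/∂q_Y = 0: 289 - 6q_Y - 3(q_C) = 0.
Best responses: q_C = (317 - 3q_Y)/6, q_Y = (289 - 3q_C)/6.
Solving the pair: q_C = 115/3, q_Y = 29.
Total output Q = 115/3 + 29 = 202/3.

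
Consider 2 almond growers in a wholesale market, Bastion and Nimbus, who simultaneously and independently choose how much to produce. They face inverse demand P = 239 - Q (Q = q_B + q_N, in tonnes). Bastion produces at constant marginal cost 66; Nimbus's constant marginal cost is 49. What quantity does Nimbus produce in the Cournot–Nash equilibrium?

Bastion's profit: π_B = (239 - Q)q_B - (66q_B). Setting ∂π_B/∂q_B = 0: 173 - 2q_B - (q_N) = 0.
Nimbus's profit: π_N = (239 - Q)q_N - (49q_N). Setting ∂π_N/∂q_N = 0: 190 - 2q_N - (q_B) = 0.
Best responses: q_B = (173 - q_N)/2, q_N = (190 - q_B)/2.
Solving the pair: q_B = 52, q_N = 69.

69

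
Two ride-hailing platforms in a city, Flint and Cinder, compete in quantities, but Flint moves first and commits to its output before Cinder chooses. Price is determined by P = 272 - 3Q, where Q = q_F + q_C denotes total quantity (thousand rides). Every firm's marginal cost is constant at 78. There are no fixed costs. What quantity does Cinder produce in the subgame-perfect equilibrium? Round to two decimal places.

16.17

The follower Cinder best-responds to any q_F: π_C = (272 - 3Q)q_C - 78q_C.
Setting the follower's marginal profit to zero, 194 - 3q_F - 6q_C = 0, i.e. q_C = (194 - 3q_F)/6.
The leader anticipates this reaction. Substituting into P = 272 - 3Q gives P = 175 - (3/2)q_F, so π_F = (175 - (3/2)q_F)q_F - 78q_F.
Leader FOC: 97 - 3q_F = 0, so q_F = 97/3.
Then q_C = (194 - 3·(97/3))/6 = 97/6.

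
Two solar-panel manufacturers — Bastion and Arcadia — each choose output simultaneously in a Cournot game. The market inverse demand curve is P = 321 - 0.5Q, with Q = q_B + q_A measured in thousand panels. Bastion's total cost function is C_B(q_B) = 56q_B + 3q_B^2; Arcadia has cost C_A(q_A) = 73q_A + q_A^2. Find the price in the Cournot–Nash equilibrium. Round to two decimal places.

Bastion's profit: π_B = (321 - 0.5Q)q_B - (56q_B + 3q_B²). Setting ∂π_B/∂q_B = 0: 265 - 7q_B - (1/2)(q_A) = 0.
Arcadia's profit: π_A = (321 - 0.5Q)q_A - (73q_A + q_A²). Setting ∂π_A/∂q_A = 0: 248 - 3q_A - (1/2)(q_B) = 0.
Rearranging gives the reaction functions q_B = (265 - (1/2)q_A)/7 and q_A = (248 - (1/2)q_B)/3.
Solving the pair: q_B = 32.3373, q_A = 77.2771.
Total output Q = 109.6145, so price P = 321 - (1/2)·109.6145 = 266.1928.

266.19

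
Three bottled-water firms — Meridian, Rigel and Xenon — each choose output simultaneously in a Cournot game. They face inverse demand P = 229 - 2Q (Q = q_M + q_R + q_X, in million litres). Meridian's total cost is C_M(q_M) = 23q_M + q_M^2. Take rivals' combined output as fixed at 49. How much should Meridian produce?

With rivals' combined output fixed at 49, Meridian's profit is π_M = (229 - 2·49 - 2q_M)q_M - (23q_M + q_M²) = (131 - 2q_M)q_M - (23q_M + q_M²).
∂π_M/∂q_M = 108 - 6q_M = 0, so q_M = 18.

18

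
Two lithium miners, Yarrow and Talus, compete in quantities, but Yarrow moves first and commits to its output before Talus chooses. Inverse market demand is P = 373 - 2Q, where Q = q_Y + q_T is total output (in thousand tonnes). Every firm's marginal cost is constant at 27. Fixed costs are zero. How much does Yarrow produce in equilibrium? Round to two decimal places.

86.50

Solve by backward induction. Given q_Y, the follower Talus maximises π_T = (373 - 2q_Y - 2q_T)q_T - 27q_T.
Follower FOC: 346 - 2q_Y - 4q_T = 0, so q_T(q_Y) = (346 - 2q_Y)/4.
Yarrow substitutes q_T(q_Y) into its own profit: π_Y = q_Y(373 - 2q_Y - (346 - 2q_Y)/2) - 27q_Y = (200 - q_Y)q_Y - 27q_Y.
The leader's first-order condition 173 - 2q_Y = 0 yields q_Y = 173/2.
Then q_T = (346 - 2·(173/2))/4 = 173/4.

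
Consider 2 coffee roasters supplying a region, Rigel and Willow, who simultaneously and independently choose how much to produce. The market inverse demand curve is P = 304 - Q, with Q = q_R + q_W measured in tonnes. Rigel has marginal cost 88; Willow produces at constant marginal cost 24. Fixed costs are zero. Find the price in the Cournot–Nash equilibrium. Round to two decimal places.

Rigel's profit: π_R = (304 - Q)q_R - (88q_R). Setting ∂π_R/∂q_R = 0: 216 - 2q_R - (q_W) = 0.
Willow's first-order condition: 280 - 2q_W - (q_R) = 0.
Rearranging gives the reaction functions q_R = (216 - q_W)/2 and q_W = (280 - q_R)/2.
Solving the pair: q_R = 152/3, q_W = 344/3.
Total output Q = 496/3, so price P = 304 - 496/3 = 416/3.

138.67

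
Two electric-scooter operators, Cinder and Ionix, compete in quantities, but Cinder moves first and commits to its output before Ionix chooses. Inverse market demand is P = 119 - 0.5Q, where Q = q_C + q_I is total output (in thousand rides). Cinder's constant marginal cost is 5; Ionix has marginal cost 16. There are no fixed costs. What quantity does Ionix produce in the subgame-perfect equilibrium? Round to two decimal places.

Solve by backward induction. Given q_C, the follower Ionix maximises π_I = (119 - (1/2)q_C - (1/2)q_I)q_I - 16q_I.
Setting the follower's marginal profit to zero, 103 - (1/2)q_C - q_I = 0, i.e. q_I = (103 - (1/2)q_C).
Cinder substitutes q_I(q_C) into its own profit: π_C = q_C(119 - (1/2)q_C - (103 - (1/2)q_C)/2) - 5q_C = (135/2 - (1/4)q_C)q_C - 5q_C.
The leader's first-order condition 125/2 - (1/2)q_C = 0 yields q_C = 125.
Then q_I = (103 - (1/2)·125) = 81/2.

40.50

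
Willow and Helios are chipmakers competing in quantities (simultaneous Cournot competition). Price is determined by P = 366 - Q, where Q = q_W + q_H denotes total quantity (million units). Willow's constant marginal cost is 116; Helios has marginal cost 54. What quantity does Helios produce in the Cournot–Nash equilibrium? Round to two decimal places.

Willow's profit: π_W = (366 - Q)q_W - (116q_W). Setting ∂π_W/∂q_W = 0: 250 - 2q_W - (q_H) = 0.
Helios's first-order condition: 312 - 2q_H - (q_W) = 0.
Best responses: q_W = (250 - q_H)/2, q_H = (312 - q_W)/2.
Substituting one into the other gives q_W = 188/3 and q_H = 374/3.

124.67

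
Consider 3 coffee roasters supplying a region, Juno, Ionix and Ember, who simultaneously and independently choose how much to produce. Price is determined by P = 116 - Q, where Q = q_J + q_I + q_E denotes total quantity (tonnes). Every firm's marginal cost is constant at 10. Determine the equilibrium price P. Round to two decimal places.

36.50

A representative firm's profit is π_i = q_i(116 - Q) - 10q_i.
First-order condition (treating rivals' output as given): 106 - 2q_i - Σ_{j≠i} q_j = 0.
With identical firms every q_j equals q_i, so Σ_{j≠i} q_j = 2q_i and 106 = 4q_i, giving q_i = 53/2.
Total output Q = 159/2, so price P = 116 - 159/2 = 73/2.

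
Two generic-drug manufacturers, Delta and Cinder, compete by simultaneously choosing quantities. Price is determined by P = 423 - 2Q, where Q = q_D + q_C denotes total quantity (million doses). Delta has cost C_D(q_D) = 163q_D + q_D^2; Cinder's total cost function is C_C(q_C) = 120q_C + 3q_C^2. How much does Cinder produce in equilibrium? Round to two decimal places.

Delta's profit: π_D = (423 - 2Q)q_D - (163q_D + q_D²). Setting ∂π_D/∂q_D = 0: 260 - 6q_D - 2(q_C) = 0.
Cinder's first-order condition: 303 - 10q_C - 2(q_D) = 0.
So q_D = (260 - 2q_C)/6 and q_C = (303 - 2q_D)/10.
Substituting one into the other gives q_D = 997/28 and q_C = 649/28.

23.18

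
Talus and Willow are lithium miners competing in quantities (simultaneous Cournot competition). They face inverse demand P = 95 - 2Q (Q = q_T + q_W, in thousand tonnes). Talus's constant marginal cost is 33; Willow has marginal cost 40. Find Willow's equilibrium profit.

Talus's profit: π_T = (95 - 2Q)q_T - (33q_T). Setting ∂π_T/∂q_T = 0: 62 - 4q_T - 2(q_W) = 0.
Willow's first-order condition: 55 - 4q_W - 2(q_T) = 0.
So q_T = (62 - 2q_W)/4 and q_W = (55 - 2q_T)/4.
Solving the pair: q_T = 23/2, q_W = 8.
Price P = 95 - 2·(39/2) = 56.
Willow's profit: (56 - 40)·8 = 128.

128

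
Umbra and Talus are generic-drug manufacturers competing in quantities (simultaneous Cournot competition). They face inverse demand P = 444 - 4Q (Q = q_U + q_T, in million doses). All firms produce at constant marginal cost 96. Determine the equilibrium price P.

A representative firm's profit is π_i = q_i(444 - 4Q) - 96q_i.
First-order condition (treating rivals' output as given): 348 - 8q_i - 4q_j = 0.
With identical firms every q_j equals q_i, so q_j = q_i and 348 = 12q_i, giving q_i = 29.
Total output Q = 58, so price P = 444 - 4·58 = 212.

212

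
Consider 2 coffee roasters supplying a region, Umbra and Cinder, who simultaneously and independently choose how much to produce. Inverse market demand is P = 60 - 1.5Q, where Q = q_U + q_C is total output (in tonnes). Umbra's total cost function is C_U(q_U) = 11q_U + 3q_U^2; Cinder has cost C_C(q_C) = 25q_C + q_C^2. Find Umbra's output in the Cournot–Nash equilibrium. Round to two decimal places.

Umbra's profit: π_U = (60 - 1.5Q)q_U - (11q_U + 3q_U²). Setting ∂π_U/∂q_U = 0: 49 - 9q_U - (3/2)(q_C) = 0.
Cinder's profit: π_C = (60 - 1.5Q)q_C - (25q_C + q_C²). Setting ∂π_C/∂q_C = 0: 35 - 5q_C - (3/2)(q_U) = 0.
Best responses: q_U = (49 - (3/2)q_C)/9, q_C = (35 - (3/2)q_U)/5.
Solving the pair: q_U = 770/171, q_C = 322/57.

4.50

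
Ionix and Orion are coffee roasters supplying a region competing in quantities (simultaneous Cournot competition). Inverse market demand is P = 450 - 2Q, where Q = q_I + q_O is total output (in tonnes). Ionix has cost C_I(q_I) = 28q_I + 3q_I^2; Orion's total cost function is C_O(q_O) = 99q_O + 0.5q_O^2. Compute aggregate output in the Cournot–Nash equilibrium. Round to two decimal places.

Ionix's profit: π_I = (450 - 2Q)q_I - (28q_I + 3q_I²). Setting ∂π_I/∂q_I = 0: 422 - 10q_I - 2(q_O) = 0.
Orion's profit: π_O = (450 - 2Q)q_O - (99q_O + (1/2)q_O²). Setting ∂π_O/∂q_O = 0: 351 - 5q_O - 2(q_I) = 0.
Rearranging gives the reaction functions q_I = (422 - 2q_O)/10 and q_O = (351 - 2q_I)/5.
Substituting one into the other gives q_I = 704/23 and q_O = 1333/23.
Total output Q = 704/23 + 1333/23 = 88.5652.

88.57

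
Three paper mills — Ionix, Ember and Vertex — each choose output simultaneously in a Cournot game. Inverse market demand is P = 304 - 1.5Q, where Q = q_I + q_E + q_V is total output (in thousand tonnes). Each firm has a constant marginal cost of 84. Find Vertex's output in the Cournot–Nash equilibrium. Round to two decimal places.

36.67

A representative firm's profit is π_i = q_i(304 - 1.5Q) - 84q_i.
First-order condition (treating rivals' output as given): 220 - 3q_i - (3/2)·Σ_{j≠i} q_j = 0.
With identical firms every q_j equals q_i, so Σ_{j≠i} q_j = 2q_i and 220 = 6q_i, giving q_i = 110/3.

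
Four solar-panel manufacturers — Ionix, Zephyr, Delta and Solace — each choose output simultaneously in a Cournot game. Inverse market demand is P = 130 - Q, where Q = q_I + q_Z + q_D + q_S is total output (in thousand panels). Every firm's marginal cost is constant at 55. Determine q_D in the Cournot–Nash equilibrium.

15

Each firm earns π_i = (130 - Q)q_i - 55q_i.
First-order condition (treating rivals' output as given): 75 - 2q_i - Σ_{j≠i} q_j = 0.
By symmetry each firm produces the same amount; substituting Σ_{j≠i} q_j = 3q_i yields q_i = 75/5 = 15.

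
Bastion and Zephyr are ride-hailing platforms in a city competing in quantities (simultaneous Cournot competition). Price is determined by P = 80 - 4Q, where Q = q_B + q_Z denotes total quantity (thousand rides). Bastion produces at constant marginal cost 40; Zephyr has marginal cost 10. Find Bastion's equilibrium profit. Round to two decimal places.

Bastion's profit: π_B = (80 - 4Q)q_B - (40q_B). Setting ∂π_B/∂q_B = 0: 40 - 8q_B - 4(q_Z) = 0.
Zephyr's first-order condition: 70 - 8q_Z - 4(q_B) = 0.
Best responses: q_B = (40 - 4q_Z)/8, q_Z = (70 - 4q_B)/8.
Substituting one into the other gives q_B = 5/6 and q_Z = 25/3.
Price P = 80 - 4·(55/6) = 130/3.
Bastion's profit: (130/3 - 40)·(5/6) = 25/9.

2.78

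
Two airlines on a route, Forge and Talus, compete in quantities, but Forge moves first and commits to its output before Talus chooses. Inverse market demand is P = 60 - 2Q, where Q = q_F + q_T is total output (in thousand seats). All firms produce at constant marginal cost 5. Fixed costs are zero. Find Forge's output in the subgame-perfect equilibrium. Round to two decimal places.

13.75

The follower Talus best-responds to any q_F: π_T = (60 - 2Q)q_T - 5q_T.
Follower FOC: 55 - 2q_F - 4q_T = 0, so q_T(q_F) = (55 - 2q_F)/4.
The leader anticipates this reaction. Substituting into P = 60 - 2Q gives P = 65/2 - q_F, so π_F = (65/2 - q_F)q_F - 5q_F.
Maximising: ∂π_F/∂q_F = 55/2 - 2q_F = 0, giving q_F = 55/4.
Then q_T = (55 - 2·(55/4))/4 = 55/8.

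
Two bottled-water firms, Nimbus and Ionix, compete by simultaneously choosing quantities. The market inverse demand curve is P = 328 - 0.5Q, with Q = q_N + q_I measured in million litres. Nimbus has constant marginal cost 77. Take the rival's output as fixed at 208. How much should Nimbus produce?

147

With the rival's output fixed at 208, Nimbus's profit is π_N = (328 - (1/2)·208 - (1/2)q_N)q_N - (77q_N) = (224 - (1/2)q_N)q_N - (77q_N).
∂π_N/∂q_N = 147 - q_N = 0, so q_N = 147.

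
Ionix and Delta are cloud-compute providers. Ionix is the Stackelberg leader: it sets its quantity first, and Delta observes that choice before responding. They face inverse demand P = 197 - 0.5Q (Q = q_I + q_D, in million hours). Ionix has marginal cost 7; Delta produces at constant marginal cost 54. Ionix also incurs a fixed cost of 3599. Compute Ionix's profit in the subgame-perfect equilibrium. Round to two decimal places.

10443.25

Solve by backward induction. Given q_I, the follower Delta maximises π_D = (197 - (1/2)q_I - (1/2)q_D)q_D - 54q_D.
Follower FOC: 143 - (1/2)q_I - q_D = 0, so q_D(q_I) = (143 - (1/2)q_I).
The leader anticipates this reaction. Substituting into P = 197 - 0.5Q gives P = 251/2 - (1/4)q_I, so π_I = (251/2 - (1/4)q_I)q_I - 7q_I.
The leader's first-order condition 237/2 - (1/2)q_I = 0 yields q_I = 237.
Then q_D = (143 - (1/2)·237) = 49/2.
Price P = 197 - (1/2)·(523/2) = 265/4.
Ionix's profit: (265/4 - 7)·237 - 3599 = 10443.2500.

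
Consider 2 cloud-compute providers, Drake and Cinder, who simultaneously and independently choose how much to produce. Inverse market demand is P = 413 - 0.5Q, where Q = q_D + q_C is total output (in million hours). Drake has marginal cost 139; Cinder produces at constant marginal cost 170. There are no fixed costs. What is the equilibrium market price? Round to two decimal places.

Drake's profit: π_D = (413 - 0.5Q)q_D - (139q_D). Setting ∂π_D/∂q_D = 0: 274 - q_D - (1/2)(q_C) = 0.
Cinder's first-order condition: 243 - q_C - (1/2)(q_D) = 0.
Best responses: q_D = (274 - (1/2)q_C), q_C = (243 - (1/2)q_D).
Substituting one into the other gives q_D = 610/3 and q_C = 424/3.
Total output Q = 1034/3, so price P = 413 - (1/2)·(1034/3) = 722/3.

240.67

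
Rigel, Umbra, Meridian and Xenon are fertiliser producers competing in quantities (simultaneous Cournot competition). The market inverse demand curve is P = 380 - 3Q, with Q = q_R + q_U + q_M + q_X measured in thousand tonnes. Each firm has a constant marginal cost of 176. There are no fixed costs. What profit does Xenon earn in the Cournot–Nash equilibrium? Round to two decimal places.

554.88

A representative firm's profit is π_i = q_i(380 - 3Q) - 176q_i.
Setting ∂π_i/∂q_i = 0 with rivals' quantities fixed: 204 - 6q_i - 3·Σ_{j≠i} q_j = 0.
By symmetry each firm produces the same amount; substituting Σ_{j≠i} q_j = 3q_i yields q_i = 204/15 = 68/5.
Price P = 380 - 3·(272/5) = 1084/5.
Xenon's profit: (1084/5 - 176)·(68/5) = 554.8800.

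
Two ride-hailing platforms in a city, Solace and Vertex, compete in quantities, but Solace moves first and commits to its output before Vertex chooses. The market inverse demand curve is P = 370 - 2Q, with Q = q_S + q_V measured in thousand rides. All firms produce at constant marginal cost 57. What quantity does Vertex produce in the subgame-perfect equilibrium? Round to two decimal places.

Solve by backward induction. Given q_S, the follower Vertex maximises π_V = (370 - 2q_S - 2q_V)q_V - 57q_V.
∂π_V/∂q_V = 313 - 2q_S - 4q_V = 0 gives the reaction function q_V = (313 - 2q_S)/4.
The leader anticipates this reaction. Substituting into P = 370 - 2Q gives P = 427/2 - q_S, so π_S = (427/2 - q_S)q_S - 57q_S.
Maximising: ∂π_S/∂q_S = 313/2 - 2q_S = 0, giving q_S = 313/4.
Then q_V = (313 - 2·(313/4))/4 = 313/8.

39.13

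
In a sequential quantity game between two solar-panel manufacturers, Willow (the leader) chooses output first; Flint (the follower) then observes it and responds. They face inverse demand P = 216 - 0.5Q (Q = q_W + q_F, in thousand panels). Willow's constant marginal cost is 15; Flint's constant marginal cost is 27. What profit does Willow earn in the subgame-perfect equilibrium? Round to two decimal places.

11342.25

Solve by backward induction. Given q_W, the follower Flint maximises π_F = (216 - (1/2)q_W - (1/2)q_F)q_F - 27q_F.
Follower FOC: 189 - (1/2)q_W - q_F = 0, so q_F(q_W) = (189 - (1/2)q_W).
Willow substitutes q_F(q_W) into its own profit: π_W = q_W(216 - (1/2)q_W - (189 - (1/2)q_W)/2) - 15q_W = (243/2 - (1/4)q_W)q_W - 15q_W.
Leader FOC: 213/2 - (1/2)q_W = 0, so q_W = 213.
Then q_F = (189 - (1/2)·213) = 165/2.
Price P = 216 - (1/2)·(591/2) = 273/4.
Willow's profit: (273/4 - 15)·213 = 11342.2500.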